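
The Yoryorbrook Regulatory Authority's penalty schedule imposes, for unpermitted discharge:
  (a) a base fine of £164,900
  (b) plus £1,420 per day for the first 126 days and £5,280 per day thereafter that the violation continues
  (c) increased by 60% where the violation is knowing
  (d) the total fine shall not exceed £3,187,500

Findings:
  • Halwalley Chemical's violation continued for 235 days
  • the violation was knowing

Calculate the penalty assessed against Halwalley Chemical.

First 126 days: 126 × £1,420 = £178,920
Remaining days: (235 − 126) × £5,280 = £575,520
Per-day component: £178,920 + £575,520 = £754,440
Base plus per-day: £164,900 + £754,440 = £919,340
Enhancement: 60% of £919,340 = £551,604
Enhanced fine: £919,340 + £551,604 = £1,470,944
Cap at £3,187,500: £1,470,944 is within the cap, no reduction.

£1,470,944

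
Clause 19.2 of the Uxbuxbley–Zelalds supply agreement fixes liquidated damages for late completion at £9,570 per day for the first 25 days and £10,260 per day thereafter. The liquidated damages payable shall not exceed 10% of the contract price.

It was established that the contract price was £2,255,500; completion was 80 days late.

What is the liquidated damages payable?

First 25 days: 25 × £9,570 = £239,250
Remaining days: (80 − 25) × £10,260 = £564,300
Accrued per-day damages: £239,250 + £564,300 = £803,550
Cap: 10% of £2,255,500 = £225,550
Cap at £225,550: £803,550 exceeds the cap → £225,550

Liquidated damages: £225,550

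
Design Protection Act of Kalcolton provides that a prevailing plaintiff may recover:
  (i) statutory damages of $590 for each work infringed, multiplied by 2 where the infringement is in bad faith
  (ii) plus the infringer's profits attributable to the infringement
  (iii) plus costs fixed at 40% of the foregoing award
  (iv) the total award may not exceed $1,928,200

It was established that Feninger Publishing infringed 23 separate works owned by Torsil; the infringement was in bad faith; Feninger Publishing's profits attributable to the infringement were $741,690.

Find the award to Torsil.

Statutory damages: 23 × $590 = $13,570
Doubled: 2 × $13,570 = $27,140
Combined award: $27,140 + $741,690 = $768,830
Costs: 40% of $768,830 = $307,532
Award plus costs: $768,830 + $307,532 = $1,076,362
Cap at $1,928,200: $1,076,362 is within the cap, no reduction.

$1,076,362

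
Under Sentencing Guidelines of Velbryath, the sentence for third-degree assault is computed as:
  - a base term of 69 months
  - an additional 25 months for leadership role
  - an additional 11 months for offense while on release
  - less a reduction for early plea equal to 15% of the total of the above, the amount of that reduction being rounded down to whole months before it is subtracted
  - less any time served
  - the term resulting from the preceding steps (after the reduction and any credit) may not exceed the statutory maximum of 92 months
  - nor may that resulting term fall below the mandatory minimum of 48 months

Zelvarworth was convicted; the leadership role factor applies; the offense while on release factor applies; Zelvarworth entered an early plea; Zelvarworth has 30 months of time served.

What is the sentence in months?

Sentence: 60 months

Leadership role enhancement: +25 months
Offense while on release enhancement: +11 months
Adjusted term: 69 months + 25 months + 11 months = 105 months
Early plea reduction: 15% of 105 months = 15 months (rounded down)
After reduction: 105 − 15 = 90 months
Less time served: 90 months − 30 months = 60 months
Cap at 92 months: 60 months is within the cap, no reduction.
Minimum 48 months: 60 months meets the minimum, no increase.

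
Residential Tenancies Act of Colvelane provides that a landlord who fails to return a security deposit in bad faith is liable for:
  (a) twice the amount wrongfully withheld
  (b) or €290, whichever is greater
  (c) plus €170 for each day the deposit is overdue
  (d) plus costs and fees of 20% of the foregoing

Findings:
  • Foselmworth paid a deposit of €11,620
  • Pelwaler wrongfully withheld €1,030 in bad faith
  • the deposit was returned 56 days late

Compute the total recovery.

Doubled: 2 × €1,030 = €2,060
Minimum €290: €2,060 meets the minimum, no increase.
Late-return penalty: 56 × €170 = €9,520
Damages plus late penalty: €2,060 + €9,520 = €11,580
Costs and fees: 20% of €11,580 = €2,316
Total recovery: €11,580 + €2,316 = €13,896

€13,896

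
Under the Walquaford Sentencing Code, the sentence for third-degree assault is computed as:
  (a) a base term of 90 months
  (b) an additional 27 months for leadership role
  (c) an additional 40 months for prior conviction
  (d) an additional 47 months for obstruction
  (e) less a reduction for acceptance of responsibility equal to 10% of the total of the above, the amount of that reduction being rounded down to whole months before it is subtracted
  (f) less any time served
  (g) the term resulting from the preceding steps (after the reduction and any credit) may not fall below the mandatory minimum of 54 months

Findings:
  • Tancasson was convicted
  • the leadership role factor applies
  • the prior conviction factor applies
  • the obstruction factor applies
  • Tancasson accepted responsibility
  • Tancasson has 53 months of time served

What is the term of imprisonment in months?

131 months

Leadership role enhancement: +27 months
Prior conviction enhancement: +40 months
Obstruction enhancement: +47 months
Adjusted term: 90 months + 27 months + 40 months + 47 months = 204 months
Acceptance of responsibility reduction: 10% of 204 months = 20 months (rounded down)
After reduction: 204 − 20 = 184 months
Less time served: 184 months − 53 months = 131 months
Minimum 54 months: 131 months meets the minimum, no increase.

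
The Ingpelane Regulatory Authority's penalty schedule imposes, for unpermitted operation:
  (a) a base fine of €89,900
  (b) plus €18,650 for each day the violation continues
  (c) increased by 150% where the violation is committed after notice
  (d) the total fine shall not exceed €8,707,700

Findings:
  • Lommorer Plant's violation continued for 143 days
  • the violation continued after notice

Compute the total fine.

Per-day component: 143 × €18,650 = €2,666,950
Base plus per-day: €89,900 + €2,666,950 = €2,756,850
Enhancement: 150% of €2,756,850 = €4,135,275
Enhanced fine: €2,756,850 + €4,135,275 = €6,892,125
Cap at €8,707,700: €6,892,125 is within the cap, no reduction.

€6,892,125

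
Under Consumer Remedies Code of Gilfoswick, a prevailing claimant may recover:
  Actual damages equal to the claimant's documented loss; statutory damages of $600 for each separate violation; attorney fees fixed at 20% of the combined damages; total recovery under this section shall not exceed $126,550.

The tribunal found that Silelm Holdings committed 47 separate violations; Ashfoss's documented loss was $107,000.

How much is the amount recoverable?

Total recovery: $126,550

Statutory damages: 47 × $600 = $28,200
Combined damages: $107,000 + $28,200 = $135,200
Attorney fees: 20% of $135,200 = $27,040
Total before cap: $135,200 + $27,040 = $162,240
Cap at $126,550: $162,240 exceeds the cap → $126,550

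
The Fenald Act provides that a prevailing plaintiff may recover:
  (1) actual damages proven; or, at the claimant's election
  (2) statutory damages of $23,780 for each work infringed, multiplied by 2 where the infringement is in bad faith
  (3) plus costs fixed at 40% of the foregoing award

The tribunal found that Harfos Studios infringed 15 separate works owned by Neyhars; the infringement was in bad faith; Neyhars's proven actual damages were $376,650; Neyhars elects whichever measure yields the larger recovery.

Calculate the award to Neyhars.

Statutory damages: 15 × $23,780 = $356,700
Doubled: 2 × $356,700 = $713,400
Greater of actual damages ($376,650) or enhanced statutory damages ($713,400): $713,400
Costs: 40% of $713,400 = $285,360
Award plus costs: $713,400 + $285,360 = $998,760

$998,760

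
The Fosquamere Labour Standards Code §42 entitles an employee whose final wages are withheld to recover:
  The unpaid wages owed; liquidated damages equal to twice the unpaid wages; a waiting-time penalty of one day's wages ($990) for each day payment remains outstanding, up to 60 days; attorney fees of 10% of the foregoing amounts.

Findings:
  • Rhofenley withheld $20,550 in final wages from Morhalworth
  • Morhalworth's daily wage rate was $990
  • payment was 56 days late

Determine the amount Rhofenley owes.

$128,799

Doubled: 2 × $20,550 = $41,100
Penalty days: min(56, 60) = 56
Waiting-time penalty: 56 × $990 = $55,440
Subtotal: $20,550 + $41,100 + $55,440 = $117,090
Attorney fees: 10% of $117,090 = $11,709
Total award: $117,090 + $11,709 = $128,799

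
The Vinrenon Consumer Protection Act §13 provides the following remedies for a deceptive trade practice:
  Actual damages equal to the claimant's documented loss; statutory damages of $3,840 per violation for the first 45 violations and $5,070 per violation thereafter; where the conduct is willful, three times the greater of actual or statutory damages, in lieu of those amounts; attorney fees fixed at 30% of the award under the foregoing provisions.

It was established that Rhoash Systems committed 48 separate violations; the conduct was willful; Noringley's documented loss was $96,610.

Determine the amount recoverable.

First 45 violations: 45 × $3,840 = $172,800
Remaining violations: (48 − 45) × $5,070 = $15,210
Statutory damages: $172,800 + $15,210 = $188,010
Greater of actual damages ($96,610) or statutory damages ($188,010): $188,010
Trebled: 3 × $188,010 = $564,030
Attorney fees: 30% of $564,030 = $169,209
Total recovery: $564,030 + $169,209 = $733,239

$733,239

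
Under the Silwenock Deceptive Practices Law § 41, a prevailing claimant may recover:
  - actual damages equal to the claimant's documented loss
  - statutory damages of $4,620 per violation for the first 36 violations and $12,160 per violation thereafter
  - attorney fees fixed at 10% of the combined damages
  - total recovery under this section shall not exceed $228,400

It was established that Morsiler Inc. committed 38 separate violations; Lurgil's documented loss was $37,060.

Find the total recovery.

First 36 violations: 36 × $4,620 = $166,320
Remaining violations: (38 − 36) × $12,160 = $24,320
Statutory damages: $166,320 + $24,320 = $190,640
Combined damages: $37,060 + $190,640 = $227,700
Attorney fees: 10% of $227,700 = $22,770
Total before cap: $227,700 + $22,770 = $250,470
Cap at $228,400: $250,470 exceeds the cap → $228,400

Total recovery: $228,400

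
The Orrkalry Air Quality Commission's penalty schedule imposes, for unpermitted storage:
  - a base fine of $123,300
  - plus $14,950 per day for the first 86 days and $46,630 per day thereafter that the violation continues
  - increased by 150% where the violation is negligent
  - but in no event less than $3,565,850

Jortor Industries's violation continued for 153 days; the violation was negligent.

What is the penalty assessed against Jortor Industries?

$11,333,025

First 86 days: 86 × $14,950 = $1,285,700
Remaining days: (153 − 86) × $46,630 = $3,124,210
Per-day component: $1,285,700 + $3,124,210 = $4,409,910
Base plus per-day: $123,300 + $4,409,910 = $4,533,210
Enhancement: 150% of $4,533,210 = $6,799,815
Enhanced fine: $4,533,210 + $6,799,815 = $11,333,025
Minimum $3,565,850: $11,333,025 meets the minimum, no increase.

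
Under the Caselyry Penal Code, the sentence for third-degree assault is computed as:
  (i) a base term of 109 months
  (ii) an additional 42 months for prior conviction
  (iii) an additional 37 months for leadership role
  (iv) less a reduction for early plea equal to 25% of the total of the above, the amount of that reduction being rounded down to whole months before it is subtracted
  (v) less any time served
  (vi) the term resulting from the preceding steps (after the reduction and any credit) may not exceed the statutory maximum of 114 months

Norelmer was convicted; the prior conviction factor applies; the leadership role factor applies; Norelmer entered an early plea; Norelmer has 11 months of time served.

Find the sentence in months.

114 months

Prior conviction enhancement: +42 months
Leadership role enhancement: +37 months
Adjusted term: 109 months + 42 months + 37 months = 188 months
Early plea reduction: 25% of 188 months = 47 months (rounded down)
After reduction: 188 − 47 = 141 months
Less time served: 141 months − 11 months = 130 months
Cap at 114 months: 130 months exceeds the cap → 114 months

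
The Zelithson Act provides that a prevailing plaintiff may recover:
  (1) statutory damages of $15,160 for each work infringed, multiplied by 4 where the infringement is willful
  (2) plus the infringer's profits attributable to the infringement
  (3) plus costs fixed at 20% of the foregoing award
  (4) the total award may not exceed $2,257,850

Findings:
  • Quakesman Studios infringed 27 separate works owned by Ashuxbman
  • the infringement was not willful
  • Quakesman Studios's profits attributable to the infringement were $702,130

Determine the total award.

Statutory damages: 27 × $15,160 = $409,320
Infringement not willful: no ×4 enhancement.
Combined award: $409,320 + $702,130 = $1,111,450
Costs: 20% of $1,111,450 = $222,290
Award plus costs: $1,111,450 + $222,290 = $1,333,740
Cap at $2,257,850: $1,333,740 is within the cap, no reduction.

$1,333,740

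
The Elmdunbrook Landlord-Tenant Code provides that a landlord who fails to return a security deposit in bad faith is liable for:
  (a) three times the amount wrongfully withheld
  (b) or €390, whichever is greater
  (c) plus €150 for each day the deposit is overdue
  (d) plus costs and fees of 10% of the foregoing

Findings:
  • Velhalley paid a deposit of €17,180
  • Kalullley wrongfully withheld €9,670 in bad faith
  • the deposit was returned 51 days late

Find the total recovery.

Trebled: 3 × €9,670 = €29,010
Minimum €390: €29,010 meets the minimum, no increase.
Late-return penalty: 51 × €150 = €7,650
Damages plus late penalty: €29,010 + €7,650 = €36,660
Costs and fees: 10% of €36,660 = €3,666
Total recovery: €36,660 + €3,666 = €40,326

Recovery: €40,326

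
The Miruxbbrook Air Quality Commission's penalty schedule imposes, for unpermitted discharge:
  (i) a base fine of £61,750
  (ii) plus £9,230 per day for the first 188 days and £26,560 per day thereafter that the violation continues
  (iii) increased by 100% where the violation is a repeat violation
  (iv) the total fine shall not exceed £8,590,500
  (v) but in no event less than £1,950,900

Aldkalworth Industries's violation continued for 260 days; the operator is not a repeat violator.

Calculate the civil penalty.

First 188 days: 188 × £9,230 = £1,735,240
Remaining days: (260 − 188) × £26,560 = £1,912,320
Per-day component: £1,735,240 + £1,912,320 = £3,647,560
Base plus per-day: £61,750 + £3,647,560 = £3,709,310
The operator is not a repeat violator: no 100% increase.
Cap at £8,590,500: £3,709,310 is within the cap, no reduction.
Minimum £1,950,900: £3,709,310 meets the minimum, no increase.

£3,709,310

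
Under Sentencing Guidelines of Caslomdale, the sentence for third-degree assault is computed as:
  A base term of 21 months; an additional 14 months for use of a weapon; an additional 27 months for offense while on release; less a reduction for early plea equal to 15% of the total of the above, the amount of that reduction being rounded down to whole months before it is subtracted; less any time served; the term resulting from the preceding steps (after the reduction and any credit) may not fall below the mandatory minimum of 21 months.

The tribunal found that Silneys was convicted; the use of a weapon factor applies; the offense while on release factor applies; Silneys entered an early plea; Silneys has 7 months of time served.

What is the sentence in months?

46 months

Use of a weapon enhancement: +14 months
Offense while on release enhancement: +27 months
Adjusted term: 21 months + 14 months + 27 months = 62 months
Early plea reduction: 15% of 62 months = 9 months (rounded down)
After reduction: 62 − 9 = 53 months
Less time served: 53 months − 7 months = 46 months
Minimum 21 months: 46 months meets the minimum, no increase.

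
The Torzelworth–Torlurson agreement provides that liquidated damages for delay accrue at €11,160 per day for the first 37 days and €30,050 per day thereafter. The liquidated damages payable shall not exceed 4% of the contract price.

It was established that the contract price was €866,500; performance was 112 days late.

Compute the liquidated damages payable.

€34,660

First 37 days: 37 × €11,160 = €412,920
Remaining days: (112 − 37) × €30,050 = €2,253,750
Accrued per-day damages: €412,920 + €2,253,750 = €2,666,670
Cap: 4% of €866,500 = €34,660
Cap at €34,660: €2,666,670 exceeds the cap → €34,660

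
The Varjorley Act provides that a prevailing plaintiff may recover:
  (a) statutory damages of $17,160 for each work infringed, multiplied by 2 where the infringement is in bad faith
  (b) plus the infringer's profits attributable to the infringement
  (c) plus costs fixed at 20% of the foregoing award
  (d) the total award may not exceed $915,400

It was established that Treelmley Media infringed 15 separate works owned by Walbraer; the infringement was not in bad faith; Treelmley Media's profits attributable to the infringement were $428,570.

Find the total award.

Statutory damages: 15 × $17,160 = $257,400
Infringement not in bad faith: no ×2 enhancement.
Combined award: $257,400 + $428,570 = $685,970
Costs: 20% of $685,970 = $137,194
Award plus costs: $685,970 + $137,194 = $823,164
Cap at $915,400: $823,164 is within the cap, no reduction.

$823,164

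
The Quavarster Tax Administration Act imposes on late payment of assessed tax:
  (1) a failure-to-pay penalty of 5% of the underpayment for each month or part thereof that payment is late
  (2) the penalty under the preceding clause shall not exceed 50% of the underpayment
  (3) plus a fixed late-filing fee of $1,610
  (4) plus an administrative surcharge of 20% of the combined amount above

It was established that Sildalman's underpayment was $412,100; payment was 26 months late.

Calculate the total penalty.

$249,192

Accrued rate: 5% × 26 = 130%, capped at 50% → 50%
Failure-to-pay penalty: 50% of $412,100 = $206,050
Penalty before surcharge: $206,050 + $1,610 = $207,660
Administrative surcharge: 20% of $207,660 = $41,532
Total penalty: $207,660 + $41,532 = $249,192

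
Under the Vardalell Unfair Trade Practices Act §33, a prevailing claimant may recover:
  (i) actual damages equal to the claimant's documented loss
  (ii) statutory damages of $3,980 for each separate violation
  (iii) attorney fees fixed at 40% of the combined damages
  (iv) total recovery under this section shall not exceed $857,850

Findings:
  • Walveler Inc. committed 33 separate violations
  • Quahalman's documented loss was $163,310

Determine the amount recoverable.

Statutory damages: 33 × $3,980 = $131,340
Combined damages: $163,310 + $131,340 = $294,650
Attorney fees: 40% of $294,650 = $117,860
Total before cap: $294,650 + $117,860 = $412,510
Cap at $857,850: $412,510 is within the cap, no reduction.

$412,510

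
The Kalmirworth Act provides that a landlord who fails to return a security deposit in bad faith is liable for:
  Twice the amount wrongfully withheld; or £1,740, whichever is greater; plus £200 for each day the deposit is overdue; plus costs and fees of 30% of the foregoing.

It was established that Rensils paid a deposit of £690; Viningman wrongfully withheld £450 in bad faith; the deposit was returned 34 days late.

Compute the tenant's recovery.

Doubled: 2 × £450 = £900
Minimum £1,740: £900 is below the minimum → £1,740
Late-return penalty: 34 × £200 = £6,800
Damages plus late penalty: £1,740 + £6,800 = £8,540
Costs and fees: 30% of £8,540 = £2,562
Total recovery: £8,540 + £2,562 = £11,102

£11,102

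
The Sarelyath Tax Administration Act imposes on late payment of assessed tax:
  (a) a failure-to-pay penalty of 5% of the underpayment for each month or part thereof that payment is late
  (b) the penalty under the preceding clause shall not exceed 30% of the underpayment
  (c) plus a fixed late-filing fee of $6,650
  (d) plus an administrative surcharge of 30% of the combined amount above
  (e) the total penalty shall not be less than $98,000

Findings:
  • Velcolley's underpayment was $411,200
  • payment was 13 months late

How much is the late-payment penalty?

Accrued rate: 5% × 13 = 65%, capped at 30% → 30%
Failure-to-pay penalty: 30% of $411,200 = $123,360
Penalty before surcharge: $123,360 + $6,650 = $130,010
Administrative surcharge: 30% of $130,010 = $39,003
Total penalty: $130,010 + $39,003 = $169,013
Minimum $98,000: $169,013 meets the minimum, no increase.

$169,013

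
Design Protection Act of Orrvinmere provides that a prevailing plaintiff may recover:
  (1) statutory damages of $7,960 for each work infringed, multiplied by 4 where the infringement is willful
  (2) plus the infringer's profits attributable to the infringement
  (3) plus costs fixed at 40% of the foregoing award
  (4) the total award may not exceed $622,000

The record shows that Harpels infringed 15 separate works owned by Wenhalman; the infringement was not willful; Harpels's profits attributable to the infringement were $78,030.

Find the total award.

Statutory damages: 15 × $7,960 = $119,400
Infringement not willful: no ×4 enhancement.
Combined award: $119,400 + $78,030 = $197,430
Costs: 40% of $197,430 = $78,972
Award plus costs: $197,430 + $78,972 = $276,402
Cap at $622,000: $276,402 is within the cap, no reduction.

Award: $276,402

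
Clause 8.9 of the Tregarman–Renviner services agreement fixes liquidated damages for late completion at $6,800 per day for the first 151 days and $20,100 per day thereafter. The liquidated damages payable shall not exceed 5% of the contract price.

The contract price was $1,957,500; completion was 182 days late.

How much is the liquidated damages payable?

First 151 days: 151 × $6,800 = $1,026,800
Remaining days: (182 − 151) × $20,100 = $623,100
Accrued per-day damages: $1,026,800 + $623,100 = $1,649,900
Cap: 5% of $1,957,500 = $97,875
Cap at $97,875: $1,649,900 exceeds the cap → $97,875

$97,875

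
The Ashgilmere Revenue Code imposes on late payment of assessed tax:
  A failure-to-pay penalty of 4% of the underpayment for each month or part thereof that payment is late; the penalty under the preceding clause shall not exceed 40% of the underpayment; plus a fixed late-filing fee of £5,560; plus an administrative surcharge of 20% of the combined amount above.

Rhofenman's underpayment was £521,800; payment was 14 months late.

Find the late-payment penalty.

£257,136

Accrued rate: 4% × 14 = 56%, capped at 40% → 40%
Failure-to-pay penalty: 40% of £521,800 = £208,720
Penalty before surcharge: £208,720 + £5,560 = £214,280
Administrative surcharge: 20% of £214,280 = £42,856
Total penalty: £214,280 + £42,856 = £257,136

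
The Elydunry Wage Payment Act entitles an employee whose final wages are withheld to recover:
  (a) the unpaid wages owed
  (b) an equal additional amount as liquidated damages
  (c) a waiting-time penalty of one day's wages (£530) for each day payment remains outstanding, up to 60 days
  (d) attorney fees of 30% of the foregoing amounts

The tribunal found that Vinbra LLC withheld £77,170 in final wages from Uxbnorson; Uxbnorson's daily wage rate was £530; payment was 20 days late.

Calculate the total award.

Liquidated damages (equal amount): £77,170
Penalty days: min(20, 60) = 20
Waiting-time penalty: 20 × £530 = £10,600
Subtotal: £77,170 + £77,170 + £10,600 = £164,940
Attorney fees: 30% of £164,940 = £49,482
Total award: £164,940 + £49,482 = £214,422

£214,422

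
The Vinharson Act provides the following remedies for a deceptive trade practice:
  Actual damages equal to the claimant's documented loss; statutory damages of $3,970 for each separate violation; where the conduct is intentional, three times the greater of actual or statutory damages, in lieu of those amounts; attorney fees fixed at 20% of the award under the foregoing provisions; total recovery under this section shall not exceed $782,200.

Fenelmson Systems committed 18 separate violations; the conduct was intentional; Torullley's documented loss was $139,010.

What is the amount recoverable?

$500,436

Statutory damages: 18 × $3,970 = $71,460
Greater of actual damages ($139,010) or statutory damages ($71,460): $139,010
Trebled: 3 × $139,010 = $417,030
Attorney fees: 20% of $417,030 = $83,406
Total before cap: $417,030 + $83,406 = $500,436
Cap at $782,200: $500,436 is within the cap, no reduction.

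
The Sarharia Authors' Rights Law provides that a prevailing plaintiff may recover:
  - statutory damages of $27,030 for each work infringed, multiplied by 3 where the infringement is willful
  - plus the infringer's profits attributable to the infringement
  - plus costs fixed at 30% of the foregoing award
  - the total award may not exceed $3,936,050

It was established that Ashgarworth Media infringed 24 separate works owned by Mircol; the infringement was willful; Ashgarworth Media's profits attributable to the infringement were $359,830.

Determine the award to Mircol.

$2,997,787

Statutory damages: 24 × $27,030 = $648,720
Trebled: 3 × $648,720 = $1,946,160
Combined award: $1,946,160 + $359,830 = $2,305,990
Costs: 30% of $2,305,990 = $691,797
Award plus costs: $2,305,990 + $691,797 = $2,997,787
Cap at $3,936,050: $2,997,787 is within the cap, no reduction.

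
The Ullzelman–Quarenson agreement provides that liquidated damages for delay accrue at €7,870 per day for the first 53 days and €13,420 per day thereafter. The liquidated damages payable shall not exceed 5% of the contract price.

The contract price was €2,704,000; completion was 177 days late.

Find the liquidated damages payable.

First 53 days: 53 × €7,870 = €417,110
Remaining days: (177 − 53) × €13,420 = €1,664,080
Accrued per-day damages: €417,110 + €1,664,080 = €2,081,190
Cap: 5% of €2,704,000 = €135,200
Cap at €135,200: €2,081,190 exceeds the cap → €135,200

Liquidated damages: €135,200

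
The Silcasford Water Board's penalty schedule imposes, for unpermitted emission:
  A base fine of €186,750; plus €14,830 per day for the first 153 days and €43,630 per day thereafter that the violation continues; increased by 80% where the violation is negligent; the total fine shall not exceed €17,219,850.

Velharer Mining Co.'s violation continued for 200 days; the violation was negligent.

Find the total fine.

First 153 days: 153 × €14,830 = €2,268,990
Remaining days: (200 − 153) × €43,630 = €2,050,610
Per-day component: €2,268,990 + €2,050,610 = €4,319,600
Base plus per-day: €186,750 + €4,319,600 = €4,506,350
Enhancement: 80% of €4,506,350 = €3,605,080
Enhanced fine: €4,506,350 + €3,605,080 = €8,111,430
Cap at €17,219,850: €8,111,430 is within the cap, no reduction.

€8,111,430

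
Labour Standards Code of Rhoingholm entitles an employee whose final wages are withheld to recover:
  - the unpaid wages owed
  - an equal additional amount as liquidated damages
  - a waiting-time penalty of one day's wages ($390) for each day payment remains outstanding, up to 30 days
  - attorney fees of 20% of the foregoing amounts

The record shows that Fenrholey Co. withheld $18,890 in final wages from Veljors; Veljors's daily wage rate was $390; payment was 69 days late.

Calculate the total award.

Liquidated damages (equal amount): $18,890
Penalty days: min(69, 30) = 30
Waiting-time penalty: 30 × $390 = $11,700
Subtotal: $18,890 + $18,890 + $11,700 = $49,480
Attorney fees: 20% of $49,480 = $9,896
Total award: $49,480 + $9,896 = $59,376

$59,376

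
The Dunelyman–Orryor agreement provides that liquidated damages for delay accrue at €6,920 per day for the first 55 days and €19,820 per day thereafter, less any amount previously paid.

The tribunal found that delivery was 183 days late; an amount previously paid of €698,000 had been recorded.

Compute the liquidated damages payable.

€2,219,560

First 55 days: 55 × €6,920 = €380,600
Remaining days: (183 − 55) × €19,820 = €2,536,960
Accrued per-day damages: €380,600 + €2,536,960 = €2,917,560
Less amount previously paid: €2,917,560 − €698,000 = €2,219,560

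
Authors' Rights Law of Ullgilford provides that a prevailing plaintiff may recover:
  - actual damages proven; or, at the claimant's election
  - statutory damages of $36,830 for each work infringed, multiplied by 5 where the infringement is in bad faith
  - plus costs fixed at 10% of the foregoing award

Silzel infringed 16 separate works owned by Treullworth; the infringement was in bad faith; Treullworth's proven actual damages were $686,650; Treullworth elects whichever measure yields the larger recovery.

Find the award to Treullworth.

Statutory damages: 16 × $36,830 = $589,280
Multiplied by 5: 5 × $589,280 = $2,946,400
Greater of actual damages ($686,650) or enhanced statutory damages ($2,946,400): $2,946,400
Costs: 10% of $2,946,400 = $294,640
Award plus costs: $2,946,400 + $294,640 = $3,241,040

$3,241,040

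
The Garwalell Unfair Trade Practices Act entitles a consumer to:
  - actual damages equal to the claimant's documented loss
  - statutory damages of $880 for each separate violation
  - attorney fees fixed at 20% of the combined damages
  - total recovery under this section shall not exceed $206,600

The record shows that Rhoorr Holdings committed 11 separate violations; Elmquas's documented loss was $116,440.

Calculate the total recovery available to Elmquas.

Statutory damages: 11 × $880 = $9,680
Combined damages: $116,440 + $9,680 = $126,120
Attorney fees: 20% of $126,120 = $25,224
Total before cap: $126,120 + $25,224 = $151,344
Cap at $206,600: $151,344 is within the cap, no reduction.

$151,344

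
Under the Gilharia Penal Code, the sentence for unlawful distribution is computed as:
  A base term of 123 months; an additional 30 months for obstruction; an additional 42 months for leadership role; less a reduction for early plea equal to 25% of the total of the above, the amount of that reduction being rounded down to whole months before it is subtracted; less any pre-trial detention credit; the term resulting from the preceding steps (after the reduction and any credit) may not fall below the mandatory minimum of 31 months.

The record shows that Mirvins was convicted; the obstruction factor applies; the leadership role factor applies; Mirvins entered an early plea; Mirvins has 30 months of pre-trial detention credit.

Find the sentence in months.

Obstruction enhancement: +30 months
Leadership role enhancement: +42 months
Adjusted term: 123 months + 30 months + 42 months = 195 months
Early plea reduction: 25% of 195 months = 48 months (rounded down)
After reduction: 195 − 48 = 147 months
Less pre-trial detention credit: 147 months − 30 months = 117 months
Minimum 31 months: 117 months meets the minimum, no increase.

117 months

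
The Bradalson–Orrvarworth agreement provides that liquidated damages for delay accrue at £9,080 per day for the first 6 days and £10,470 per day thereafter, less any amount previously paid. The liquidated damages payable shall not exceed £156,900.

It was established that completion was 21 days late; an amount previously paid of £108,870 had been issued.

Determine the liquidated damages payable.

First 6 days: 6 × £9,080 = £54,480
Remaining days: (21 − 6) × £10,470 = £157,050
Accrued per-day damages: £54,480 + £157,050 = £211,530
Less amount previously paid: £211,530 − £108,870 = £102,660
Cap at £156,900: £102,660 is within the cap, no reduction.

Liquidated damages: £102,660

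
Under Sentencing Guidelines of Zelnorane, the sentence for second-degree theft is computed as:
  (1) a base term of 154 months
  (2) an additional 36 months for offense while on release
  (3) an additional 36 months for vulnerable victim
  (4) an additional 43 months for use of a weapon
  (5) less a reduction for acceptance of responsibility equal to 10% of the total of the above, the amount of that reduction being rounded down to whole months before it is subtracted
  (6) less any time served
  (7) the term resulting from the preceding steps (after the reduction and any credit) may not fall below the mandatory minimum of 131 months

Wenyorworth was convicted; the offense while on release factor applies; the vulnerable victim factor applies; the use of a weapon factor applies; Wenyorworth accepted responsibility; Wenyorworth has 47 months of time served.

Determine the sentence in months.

196 months

Offense while on release enhancement: +36 months
Vulnerable victim enhancement: +36 months
Use of a weapon enhancement: +43 months
Adjusted term: 154 months + 36 months + 36 months + 43 months = 269 months
Acceptance of responsibility reduction: 10% of 269 months = 26 months (rounded down)
After reduction: 269 − 26 = 243 months
Less time served: 243 months − 47 months = 196 months
Minimum 131 months: 196 months meets the minimum, no increase.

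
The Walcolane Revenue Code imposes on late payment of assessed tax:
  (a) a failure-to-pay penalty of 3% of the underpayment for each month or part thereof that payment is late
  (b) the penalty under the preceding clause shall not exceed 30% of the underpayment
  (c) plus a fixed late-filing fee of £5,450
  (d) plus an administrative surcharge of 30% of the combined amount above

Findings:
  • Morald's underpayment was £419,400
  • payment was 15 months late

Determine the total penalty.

£170,651

Accrued rate: 3% × 15 = 45%, capped at 30% → 30%
Failure-to-pay penalty: 30% of £419,400 = £125,820
Penalty before surcharge: £125,820 + £5,450 = £131,270
Administrative surcharge: 30% of £131,270 = £39,381
Total penalty: £131,270 + £39,381 = £170,651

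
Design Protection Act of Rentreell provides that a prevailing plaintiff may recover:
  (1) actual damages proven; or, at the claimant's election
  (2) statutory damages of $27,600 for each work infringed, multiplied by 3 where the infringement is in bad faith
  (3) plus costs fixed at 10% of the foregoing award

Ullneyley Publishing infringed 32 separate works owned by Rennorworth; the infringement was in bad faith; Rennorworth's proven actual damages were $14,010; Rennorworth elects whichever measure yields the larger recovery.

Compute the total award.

$2,914,560

Statutory damages: 32 × $27,600 = $883,200
Trebled: 3 × $883,200 = $2,649,600
Greater of actual damages ($14,010) or enhanced statutory damages ($2,649,600): $2,649,600
Costs: 10% of $2,649,600 = $264,960
Award plus costs: $2,649,600 + $264,960 = $2,914,560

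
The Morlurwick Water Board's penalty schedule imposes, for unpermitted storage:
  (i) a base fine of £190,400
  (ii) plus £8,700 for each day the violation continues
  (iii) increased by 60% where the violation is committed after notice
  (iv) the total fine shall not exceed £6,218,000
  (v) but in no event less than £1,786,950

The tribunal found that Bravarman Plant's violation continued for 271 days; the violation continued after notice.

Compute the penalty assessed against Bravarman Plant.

Per-day component: 271 × £8,700 = £2,357,700
Base plus per-day: £190,400 + £2,357,700 = £2,548,100
Enhancement: 60% of £2,548,100 = £1,528,860
Enhanced fine: £2,548,100 + £1,528,860 = £4,076,960
Cap at £6,218,000: £4,076,960 is within the cap, no reduction.
Minimum £1,786,950: £4,076,960 meets the minimum, no increase.

£4,076,960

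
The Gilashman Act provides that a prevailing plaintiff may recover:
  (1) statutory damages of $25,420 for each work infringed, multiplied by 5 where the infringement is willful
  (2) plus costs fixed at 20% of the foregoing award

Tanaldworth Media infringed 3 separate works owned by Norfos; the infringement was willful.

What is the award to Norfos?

$457,560

Statutory damages: 3 × $25,420 = $76,260
Multiplied by 5: 5 × $76,260 = $381,300
Costs: 20% of $381,300 = $76,260
Award plus costs: $381,300 + $76,260 = $457,560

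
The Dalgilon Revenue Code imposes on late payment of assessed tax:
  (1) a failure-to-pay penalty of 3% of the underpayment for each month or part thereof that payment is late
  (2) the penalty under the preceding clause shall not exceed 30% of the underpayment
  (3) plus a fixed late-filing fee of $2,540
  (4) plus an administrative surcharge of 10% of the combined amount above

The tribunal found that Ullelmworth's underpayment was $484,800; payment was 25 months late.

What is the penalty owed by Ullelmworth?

$162,778

Accrued rate: 3% × 25 = 75%, capped at 30% → 30%
Failure-to-pay penalty: 30% of $484,800 = $145,440
Penalty before surcharge: $145,440 + $2,540 = $147,980
Administrative surcharge: 10% of $147,980 = $14,798
Total penalty: $147,980 + $14,798 = $162,778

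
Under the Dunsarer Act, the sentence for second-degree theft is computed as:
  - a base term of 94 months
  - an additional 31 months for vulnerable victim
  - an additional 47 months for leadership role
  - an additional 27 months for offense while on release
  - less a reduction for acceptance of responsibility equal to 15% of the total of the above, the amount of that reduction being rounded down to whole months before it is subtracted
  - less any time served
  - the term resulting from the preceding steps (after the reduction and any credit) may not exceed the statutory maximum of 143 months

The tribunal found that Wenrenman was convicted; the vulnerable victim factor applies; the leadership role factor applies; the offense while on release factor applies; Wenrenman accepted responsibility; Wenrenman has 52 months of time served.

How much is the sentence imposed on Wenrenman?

Vulnerable victim enhancement: +31 months
Leadership role enhancement: +47 months
Offense while on release enhancement: +27 months
Adjusted term: 94 months + 31 months + 47 months + 27 months = 199 months
Acceptance of responsibility reduction: 15% of 199 months = 29 months (rounded down)
After reduction: 199 − 29 = 170 months
Less time served: 170 months − 52 months = 118 months
Cap at 143 months: 118 months is within the cap, no reduction.

Sentence: 118 months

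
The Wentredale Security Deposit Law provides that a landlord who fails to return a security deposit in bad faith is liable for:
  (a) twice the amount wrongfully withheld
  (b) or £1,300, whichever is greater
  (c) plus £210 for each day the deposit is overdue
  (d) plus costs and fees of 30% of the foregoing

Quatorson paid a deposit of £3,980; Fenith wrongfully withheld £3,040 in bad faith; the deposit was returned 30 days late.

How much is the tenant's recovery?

£16,094

Doubled: 2 × £3,040 = £6,080
Minimum £1,300: £6,080 meets the minimum, no increase.
Late-return penalty: 30 × £210 = £6,300
Damages plus late penalty: £6,080 + £6,300 = £12,380
Costs and fees: 30% of £12,380 = £3,714
Total recovery: £12,380 + £3,714 = £16,094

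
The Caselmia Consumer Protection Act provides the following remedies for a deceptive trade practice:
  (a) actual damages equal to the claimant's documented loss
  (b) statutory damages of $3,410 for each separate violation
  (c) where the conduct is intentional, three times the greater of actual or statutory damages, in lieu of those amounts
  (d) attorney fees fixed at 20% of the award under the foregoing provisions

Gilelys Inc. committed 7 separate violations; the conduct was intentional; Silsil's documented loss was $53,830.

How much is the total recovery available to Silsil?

$193,788

Statutory damages: 7 × $3,410 = $23,870
Greater of actual damages ($53,830) or statutory damages ($23,870): $53,830
Trebled: 3 × $53,830 = $161,490
Attorney fees: 20% of $161,490 = $32,298
Total recovery: $161,490 + $32,298 = $193,788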